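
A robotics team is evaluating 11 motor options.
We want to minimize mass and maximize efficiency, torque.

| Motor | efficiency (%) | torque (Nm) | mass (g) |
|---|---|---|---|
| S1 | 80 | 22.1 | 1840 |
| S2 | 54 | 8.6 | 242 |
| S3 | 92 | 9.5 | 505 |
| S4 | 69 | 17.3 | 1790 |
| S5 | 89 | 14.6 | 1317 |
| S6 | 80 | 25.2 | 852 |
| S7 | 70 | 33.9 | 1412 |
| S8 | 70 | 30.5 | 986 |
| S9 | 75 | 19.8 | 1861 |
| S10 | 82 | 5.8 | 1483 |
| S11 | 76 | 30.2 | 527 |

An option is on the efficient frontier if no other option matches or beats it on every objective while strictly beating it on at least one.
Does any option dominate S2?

S1: worse on mass (1840 vs 242).
S3: worse on mass (505 vs 242).
S4: worse on mass (1790 vs 242).
S5: worse on mass (1317 vs 242).
S6: worse on mass (852 vs 242).
S7: worse on mass (1412 vs 242).
S8: worse on mass (986 vs 242).
S9: worse on mass (1861 vs 242).
S10: worse on torque (5.8 vs 8.6).
S11: worse on mass (527 vs 242).
No option is at least as good as S2 on every objective and strictly better on one.

No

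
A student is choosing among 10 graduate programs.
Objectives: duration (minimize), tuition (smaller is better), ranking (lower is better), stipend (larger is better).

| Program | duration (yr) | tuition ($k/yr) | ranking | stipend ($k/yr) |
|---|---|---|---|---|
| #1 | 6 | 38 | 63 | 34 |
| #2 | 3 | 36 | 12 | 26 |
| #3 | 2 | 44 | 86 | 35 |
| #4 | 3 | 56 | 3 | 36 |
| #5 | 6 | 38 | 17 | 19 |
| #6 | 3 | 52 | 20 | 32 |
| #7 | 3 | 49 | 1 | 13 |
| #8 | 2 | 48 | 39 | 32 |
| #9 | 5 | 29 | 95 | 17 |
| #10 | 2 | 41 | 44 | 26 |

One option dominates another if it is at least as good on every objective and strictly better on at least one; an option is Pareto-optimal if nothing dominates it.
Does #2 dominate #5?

Yes

#2 vs #5: duration 3≤6, tuition 36≤38, ranking 12≤17, stipend 26≥19 — #2 is at least as good on every objective with at least one strict improvement.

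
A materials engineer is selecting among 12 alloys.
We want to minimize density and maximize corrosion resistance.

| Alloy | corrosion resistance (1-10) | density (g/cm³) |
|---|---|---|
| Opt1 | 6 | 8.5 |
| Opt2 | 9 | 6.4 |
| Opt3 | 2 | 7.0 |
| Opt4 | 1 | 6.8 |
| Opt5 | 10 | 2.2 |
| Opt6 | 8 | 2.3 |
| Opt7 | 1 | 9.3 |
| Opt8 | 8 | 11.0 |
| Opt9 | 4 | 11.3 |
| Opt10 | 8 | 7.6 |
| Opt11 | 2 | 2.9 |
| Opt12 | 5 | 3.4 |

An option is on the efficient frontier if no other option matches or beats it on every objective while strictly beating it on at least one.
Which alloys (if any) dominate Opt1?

Opt2: corrosion resistance 9≥6, density 6.4≤8.5 — dominates Opt1.
Opt5: corrosion resistance 10≥6, density 2.2≤8.5 — dominates Opt1.
Opt6: corrosion resistance 8≥6, density 2.3≤8.5 — dominates Opt1.
Opt10: corrosion resistance 8≥6, density 7.6≤8.5 — dominates Opt1.
Others (Opt3, Opt4, Opt7, Opt8, Opt9, Opt11, Opt12) are each worse than Opt1 on at least one objective.

Opt2, Opt5, Opt6, Opt10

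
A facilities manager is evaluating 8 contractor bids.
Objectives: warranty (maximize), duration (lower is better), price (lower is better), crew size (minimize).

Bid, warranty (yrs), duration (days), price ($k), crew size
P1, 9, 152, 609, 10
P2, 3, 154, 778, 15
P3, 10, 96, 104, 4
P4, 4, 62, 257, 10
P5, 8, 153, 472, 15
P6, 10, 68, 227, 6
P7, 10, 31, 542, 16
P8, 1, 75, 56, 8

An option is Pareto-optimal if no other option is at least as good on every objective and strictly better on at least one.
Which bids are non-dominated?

P1: dominated by P3 (warranty 10≥9, duration 96≤152, price 104≤609, crew size 4≤10).
P2: dominated by P1 (warranty 9≥3, duration 152≤154, price 609≤778, crew size 10≤15).
P3: not dominated (best crew size).
P4: not dominated.
P5: dominated by P3 (warranty 10≥8, duration 96≤153, price 104≤472, crew size 4≤15).
P6: not dominated.
P7: not dominated (best duration).
P8: not dominated (best price).

P3, P4, P6, P7, P8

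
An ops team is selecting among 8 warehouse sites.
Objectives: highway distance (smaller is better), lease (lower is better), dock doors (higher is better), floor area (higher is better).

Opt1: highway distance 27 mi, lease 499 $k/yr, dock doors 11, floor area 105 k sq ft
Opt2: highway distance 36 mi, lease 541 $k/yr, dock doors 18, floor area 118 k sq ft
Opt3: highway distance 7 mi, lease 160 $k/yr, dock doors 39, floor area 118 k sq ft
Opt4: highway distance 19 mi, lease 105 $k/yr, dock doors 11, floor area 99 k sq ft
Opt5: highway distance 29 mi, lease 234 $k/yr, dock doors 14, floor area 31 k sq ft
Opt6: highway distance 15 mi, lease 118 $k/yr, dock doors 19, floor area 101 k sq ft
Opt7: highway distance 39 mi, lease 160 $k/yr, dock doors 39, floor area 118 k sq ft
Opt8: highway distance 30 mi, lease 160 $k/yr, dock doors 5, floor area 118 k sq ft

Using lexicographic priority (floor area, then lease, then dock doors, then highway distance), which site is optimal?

Opt3

First maximize floor area: best is 118, kept {Opt2, Opt3, Opt7, Opt8}.
Then minimize lease: best is 160, kept {Opt3, Opt7, Opt8}.
Then maximize dock doors: best is 39, kept {Opt3, Opt7}.
Then minimize highway distance: best is 7, kept {Opt3}.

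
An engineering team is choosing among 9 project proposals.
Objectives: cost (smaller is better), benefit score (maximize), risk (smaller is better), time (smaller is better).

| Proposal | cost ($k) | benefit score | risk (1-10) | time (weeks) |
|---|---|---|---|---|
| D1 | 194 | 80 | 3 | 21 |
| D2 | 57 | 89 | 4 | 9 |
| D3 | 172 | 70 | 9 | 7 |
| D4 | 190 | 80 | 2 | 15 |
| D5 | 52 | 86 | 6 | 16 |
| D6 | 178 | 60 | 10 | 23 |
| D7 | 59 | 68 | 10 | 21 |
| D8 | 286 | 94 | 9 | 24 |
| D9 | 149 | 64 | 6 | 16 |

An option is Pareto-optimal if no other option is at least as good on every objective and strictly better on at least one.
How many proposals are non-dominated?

D1: dominated by D4 (cost 190≤194, benefit score 80≥80, risk 2≤3, time 15≤21).
D2: not dominated.
D3: not dominated (best time).
D4: not dominated (best risk).
D5: not dominated (best cost).
D6: dominated by D2 (cost 57≤178, benefit score 89≥60, risk 4≤10, time 9≤23).
D7: dominated by D2 (cost 57≤59, benefit score 89≥68, risk 4≤10, time 9≤21).
D8: not dominated (best benefit score).
D9: dominated by D2 (cost 57≤149, benefit score 89≥64, risk 4≤6, time 9≤16).
Pareto-optimal: D2, D3, D4, D5, D8 → 5.

5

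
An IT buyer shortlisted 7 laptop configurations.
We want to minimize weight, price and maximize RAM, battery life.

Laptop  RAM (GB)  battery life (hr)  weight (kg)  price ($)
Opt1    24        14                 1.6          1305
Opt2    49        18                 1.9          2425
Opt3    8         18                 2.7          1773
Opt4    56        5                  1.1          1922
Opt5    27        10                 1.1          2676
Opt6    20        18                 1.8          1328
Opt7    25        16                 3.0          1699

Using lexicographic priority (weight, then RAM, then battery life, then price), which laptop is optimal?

Opt4

First minimize weight: best is 1.1, kept {Opt4, Opt5}.
Then maximize RAM: best is 56, kept {Opt4}.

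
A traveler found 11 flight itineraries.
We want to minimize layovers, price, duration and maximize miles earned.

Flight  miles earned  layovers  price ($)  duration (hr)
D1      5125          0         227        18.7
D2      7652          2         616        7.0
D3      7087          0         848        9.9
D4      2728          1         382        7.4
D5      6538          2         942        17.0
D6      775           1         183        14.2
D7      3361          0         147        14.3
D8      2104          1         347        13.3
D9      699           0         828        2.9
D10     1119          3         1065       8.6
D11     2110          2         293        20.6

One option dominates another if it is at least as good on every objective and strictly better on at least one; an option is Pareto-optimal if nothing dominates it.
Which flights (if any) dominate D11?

D1, D7

D1: miles earned 5125≥2110, layovers 0≤2, price 227≤293, duration 18.7≤20.6 — dominates D11.
D7: miles earned 3361≥2110, layovers 0≤2, price 147≤293, duration 14.3≤20.6 — dominates D11.
Others (D2, D3, D4, D5, D6, D8, D9, D10) are each worse than D11 on at least one objective.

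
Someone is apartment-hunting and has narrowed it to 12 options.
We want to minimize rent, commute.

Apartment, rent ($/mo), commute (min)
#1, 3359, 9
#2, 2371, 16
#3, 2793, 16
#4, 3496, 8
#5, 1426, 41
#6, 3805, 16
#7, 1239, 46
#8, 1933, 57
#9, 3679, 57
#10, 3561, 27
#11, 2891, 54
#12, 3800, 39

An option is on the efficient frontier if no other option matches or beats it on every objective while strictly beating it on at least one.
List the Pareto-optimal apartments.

#1: not dominated.
#2: not dominated.
#3: dominated by #2 (rent 2371≤2793, commute 16≤16).
#4: not dominated (best commute).
#5: not dominated.
#6: dominated by #1 (rent 3359≤3805, commute 9≤16).
#7: not dominated (best rent).
#8: dominated by #5 (rent 1426≤1933, commute 41≤57).
#9: dominated by #1 (rent 3359≤3679, commute 9≤57).
#10: dominated by #1 (rent 3359≤3561, commute 9≤27).
#11: dominated by #2 (rent 2371≤2891, commute 16≤54).
#12: dominated by #1 (rent 3359≤3800, commute 9≤39).

#1, #2, #4, #5, #7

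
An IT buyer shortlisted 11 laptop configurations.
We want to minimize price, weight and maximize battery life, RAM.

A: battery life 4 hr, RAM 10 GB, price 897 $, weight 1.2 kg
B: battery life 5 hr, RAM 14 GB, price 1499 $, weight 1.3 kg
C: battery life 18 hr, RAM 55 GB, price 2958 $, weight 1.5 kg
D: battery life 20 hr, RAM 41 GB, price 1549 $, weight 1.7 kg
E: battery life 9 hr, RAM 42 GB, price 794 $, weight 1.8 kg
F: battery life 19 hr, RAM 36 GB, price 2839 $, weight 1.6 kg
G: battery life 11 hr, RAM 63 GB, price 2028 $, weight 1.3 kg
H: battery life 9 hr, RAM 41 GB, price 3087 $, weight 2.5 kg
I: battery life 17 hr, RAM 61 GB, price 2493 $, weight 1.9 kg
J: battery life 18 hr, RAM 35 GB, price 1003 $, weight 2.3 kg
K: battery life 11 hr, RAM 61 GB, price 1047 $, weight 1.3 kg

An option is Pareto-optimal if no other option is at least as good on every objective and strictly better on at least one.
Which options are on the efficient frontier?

A, C, D, E, F, G, I, J, K

A: not dominated (best weight).
B: dominated by K (battery life 11≥5, RAM 61≥14, price 1047≤1499, weight 1.3≤1.3).
C: not dominated.
D: not dominated (best battery life).
E: not dominated (best price).
F: not dominated.
G: not dominated (best RAM).
H: dominated by C (battery life 18≥9, RAM 55≥41, price 2958≤3087, weight 1.5≤2.5).
I: not dominated.
J: not dominated.
K: not dominated.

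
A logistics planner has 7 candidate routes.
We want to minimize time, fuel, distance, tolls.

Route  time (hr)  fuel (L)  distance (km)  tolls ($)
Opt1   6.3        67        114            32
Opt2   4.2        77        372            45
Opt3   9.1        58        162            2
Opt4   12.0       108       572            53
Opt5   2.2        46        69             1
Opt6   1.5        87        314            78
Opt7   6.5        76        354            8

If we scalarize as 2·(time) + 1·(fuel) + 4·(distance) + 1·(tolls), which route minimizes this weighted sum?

Opt5

Opt1: 2·6.3 + 1·67 + 4·114 + 1·32 = 567.6
Opt2: 2·4.2 + 1·77 + 4·372 + 1·45 = 1618.4
Opt3: 2·9.1 + 1·58 + 4·162 + 1·2 = 726.2
Opt4: 2·12.0 + 1·108 + 4·572 + 1·53 = 2473.0
Opt5: 2·2.2 + 1·46 + 4·69 + 1·1 = 327.4
Opt6: 2·1.5 + 1·87 + 4·314 + 1·78 = 1424.0
Opt7: 2·6.5 + 1·76 + 4·354 + 1·8 = 1513.0
Lowest: Opt5 at 327.4.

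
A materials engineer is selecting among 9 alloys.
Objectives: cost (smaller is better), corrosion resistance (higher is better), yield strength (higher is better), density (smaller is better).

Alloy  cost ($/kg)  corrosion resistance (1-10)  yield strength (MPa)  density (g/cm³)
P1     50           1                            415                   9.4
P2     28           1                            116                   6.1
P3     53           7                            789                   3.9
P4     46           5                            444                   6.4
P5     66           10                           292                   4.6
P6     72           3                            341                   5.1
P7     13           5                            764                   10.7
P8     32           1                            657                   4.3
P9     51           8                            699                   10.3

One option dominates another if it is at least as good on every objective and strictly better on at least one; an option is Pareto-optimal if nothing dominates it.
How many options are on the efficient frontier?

7

P1: dominated by P4 (cost 46≤50, corrosion resistance 5≥1, yield strength 444≥415, density 6.4≤9.4).
P2: not dominated.
P3: not dominated (best yield strength).
P4: not dominated.
P5: not dominated (best corrosion resistance).
P6: dominated by P3 (cost 53≤72, corrosion resistance 7≥3, yield strength 789≥341, density 3.9≤5.1).
P7: not dominated (best cost).
P8: not dominated.
P9: not dominated.
Pareto-optimal: P2, P3, P4, P5, P7, P8, P9 → 7.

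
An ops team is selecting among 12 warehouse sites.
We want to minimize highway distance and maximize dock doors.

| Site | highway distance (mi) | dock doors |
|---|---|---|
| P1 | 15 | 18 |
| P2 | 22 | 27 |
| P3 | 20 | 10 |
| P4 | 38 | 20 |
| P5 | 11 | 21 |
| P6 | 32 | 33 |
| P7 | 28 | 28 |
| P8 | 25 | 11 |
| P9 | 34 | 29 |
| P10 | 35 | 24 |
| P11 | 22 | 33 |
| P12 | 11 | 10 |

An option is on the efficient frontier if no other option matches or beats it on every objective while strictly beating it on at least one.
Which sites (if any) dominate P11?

none

P1: worse on dock doors (18 vs 33).
P2: worse on dock doors (27 vs 33).
P3: worse on dock doors (10 vs 33).
P4: worse on highway distance (38 vs 22).
P5: worse on dock doors (21 vs 33).
P6: worse on highway distance (32 vs 22).
P7: worse on highway distance (28 vs 22).
P8: worse on highway distance (25 vs 22).
P9: worse on highway distance (34 vs 22).
P10: worse on highway distance (35 vs 22).
P12: worse on dock doors (10 vs 33).
No option dominates P11.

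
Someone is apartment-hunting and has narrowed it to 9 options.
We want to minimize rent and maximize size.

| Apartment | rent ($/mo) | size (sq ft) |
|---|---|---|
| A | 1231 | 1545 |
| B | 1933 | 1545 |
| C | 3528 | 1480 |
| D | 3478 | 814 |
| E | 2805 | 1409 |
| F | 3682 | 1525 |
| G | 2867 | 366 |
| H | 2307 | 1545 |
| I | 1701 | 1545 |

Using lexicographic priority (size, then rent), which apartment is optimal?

First maximize size: best is 1545, kept {A, B, H, I}.
Then minimize rent: best is 1231, kept {A}.

A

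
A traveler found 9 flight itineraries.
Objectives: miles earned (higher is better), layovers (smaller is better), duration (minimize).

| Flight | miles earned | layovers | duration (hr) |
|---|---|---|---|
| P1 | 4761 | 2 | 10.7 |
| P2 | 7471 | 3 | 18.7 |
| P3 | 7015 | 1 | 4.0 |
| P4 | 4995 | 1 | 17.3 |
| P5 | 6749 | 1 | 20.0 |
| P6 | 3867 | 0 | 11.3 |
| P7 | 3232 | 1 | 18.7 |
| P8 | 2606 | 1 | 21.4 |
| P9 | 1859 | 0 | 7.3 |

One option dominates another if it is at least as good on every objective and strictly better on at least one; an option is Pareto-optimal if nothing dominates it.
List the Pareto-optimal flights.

P2, P3, P6, P9

P1: dominated by P3 (miles earned 7015≥4761, layovers 1≤2, duration 4.0≤10.7).
P2: not dominated (best miles earned).
P3: not dominated (best duration).
P4: dominated by P3 (miles earned 7015≥4995, layovers 1≤1, duration 4.0≤17.3).
P5: dominated by P3 (miles earned 7015≥6749, layovers 1≤1, duration 4.0≤20.0).
P6: not dominated.
P7: dominated by P3 (miles earned 7015≥3232, layovers 1≤1, duration 4.0≤18.7).
P8: dominated by P3 (miles earned 7015≥2606, layovers 1≤1, duration 4.0≤21.4).
P9: not dominated.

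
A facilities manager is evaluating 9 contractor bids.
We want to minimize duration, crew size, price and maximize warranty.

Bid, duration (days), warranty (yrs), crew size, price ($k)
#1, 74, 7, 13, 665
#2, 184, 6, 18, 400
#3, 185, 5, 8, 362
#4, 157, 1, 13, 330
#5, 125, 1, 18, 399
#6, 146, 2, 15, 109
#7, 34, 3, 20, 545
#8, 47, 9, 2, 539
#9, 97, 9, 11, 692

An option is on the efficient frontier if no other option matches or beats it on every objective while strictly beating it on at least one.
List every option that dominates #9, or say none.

#8: duration 47≤97, warranty 9≥9, crew size 2≤11, price 539≤692 — dominates #9.
Others (#1, #2, #3, #4, #5, #6, #7) are each worse than #9 on at least one objective.

#8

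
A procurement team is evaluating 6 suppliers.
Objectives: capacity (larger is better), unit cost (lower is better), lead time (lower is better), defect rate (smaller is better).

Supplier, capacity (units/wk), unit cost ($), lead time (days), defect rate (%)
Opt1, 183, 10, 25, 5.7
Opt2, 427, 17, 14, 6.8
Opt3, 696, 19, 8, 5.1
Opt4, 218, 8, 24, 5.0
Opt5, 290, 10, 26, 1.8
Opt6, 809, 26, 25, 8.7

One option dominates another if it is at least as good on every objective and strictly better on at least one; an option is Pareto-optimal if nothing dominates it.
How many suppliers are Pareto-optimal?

5

Opt1: dominated by Opt4 (capacity 218≥183, unit cost 8≤10, lead time 24≤25, defect rate 5.0≤5.7).
Opt2: not dominated.
Opt3: not dominated (best lead time).
Opt4: not dominated (best unit cost).
Opt5: not dominated (best defect rate).
Opt6: not dominated (best capacity).
Pareto-optimal: Opt2, Opt3, Opt4, Opt5, Opt6 → 5.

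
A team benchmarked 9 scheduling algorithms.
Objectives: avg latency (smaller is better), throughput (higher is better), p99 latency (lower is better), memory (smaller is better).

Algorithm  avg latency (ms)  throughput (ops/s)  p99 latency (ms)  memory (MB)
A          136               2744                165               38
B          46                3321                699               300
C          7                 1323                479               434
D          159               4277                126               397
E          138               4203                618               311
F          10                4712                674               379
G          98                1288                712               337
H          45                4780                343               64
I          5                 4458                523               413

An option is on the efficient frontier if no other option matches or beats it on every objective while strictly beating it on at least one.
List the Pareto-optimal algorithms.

A: not dominated (best memory).
B: dominated by H (avg latency 45≤46, throughput 4780≥3321, p99 latency 343≤699, memory 64≤300).
C: not dominated.
D: not dominated (best p99 latency).
E: dominated by H (avg latency 45≤138, throughput 4780≥4203, p99 latency 343≤618, memory 64≤311).
F: not dominated.
G: dominated by B (avg latency 46≤98, throughput 3321≥1288, p99 latency 699≤712, memory 300≤337).
H: not dominated (best throughput).
I: not dominated (best avg latency).

A, C, D, F, H, I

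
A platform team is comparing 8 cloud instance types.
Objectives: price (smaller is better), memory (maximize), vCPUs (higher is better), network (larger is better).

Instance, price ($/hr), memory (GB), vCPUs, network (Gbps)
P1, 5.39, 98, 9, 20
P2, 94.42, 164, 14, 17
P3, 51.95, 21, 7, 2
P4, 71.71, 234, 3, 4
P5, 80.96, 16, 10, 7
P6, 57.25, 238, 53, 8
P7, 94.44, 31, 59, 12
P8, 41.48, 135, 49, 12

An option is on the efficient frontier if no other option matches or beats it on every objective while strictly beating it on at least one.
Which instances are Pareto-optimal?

P1: not dominated (best price).
P2: not dominated.
P3: dominated by P1 (price 5.39≤51.95, memory 98≥21, vCPUs 9≥7, network 20≥2).
P4: dominated by P6 (price 57.25≤71.71, memory 238≥234, vCPUs 53≥3, network 8≥4).
P5: dominated by P6 (price 57.25≤80.96, memory 238≥16, vCPUs 53≥10, network 8≥7).
P6: not dominated (best memory).
P7: not dominated (best vCPUs).
P8: not dominated.

P1, P2, P6, P7, P8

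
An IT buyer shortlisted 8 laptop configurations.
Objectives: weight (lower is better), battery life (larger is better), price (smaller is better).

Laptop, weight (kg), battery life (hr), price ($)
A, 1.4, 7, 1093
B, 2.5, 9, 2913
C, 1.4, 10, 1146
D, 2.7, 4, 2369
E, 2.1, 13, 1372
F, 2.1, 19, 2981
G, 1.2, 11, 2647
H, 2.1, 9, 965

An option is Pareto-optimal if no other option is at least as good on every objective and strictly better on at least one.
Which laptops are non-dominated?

A: not dominated.
B: dominated by C (weight 1.4≤2.5, battery life 10≥9, price 1146≤2913).
C: not dominated.
D: dominated by A (weight 1.4≤2.7, battery life 7≥4, price 1093≤2369).
E: not dominated.
F: not dominated (best battery life).
G: not dominated (best weight).
H: not dominated (best price).

A, C, E, F, G, H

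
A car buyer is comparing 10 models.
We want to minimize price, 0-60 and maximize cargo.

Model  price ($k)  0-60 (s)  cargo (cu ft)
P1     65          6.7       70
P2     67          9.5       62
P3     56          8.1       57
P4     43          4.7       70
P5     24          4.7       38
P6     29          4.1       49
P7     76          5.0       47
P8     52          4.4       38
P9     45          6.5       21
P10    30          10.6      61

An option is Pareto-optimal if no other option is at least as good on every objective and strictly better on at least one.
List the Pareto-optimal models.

P4, P5, P6, P10

P1: dominated by P4 (price 43≤65, 0-60 4.7≤6.7, cargo 70≥70).
P2: dominated by P1 (price 65≤67, 0-60 6.7≤9.5, cargo 70≥62).
P3: dominated by P4 (price 43≤56, 0-60 4.7≤8.1, cargo 70≥57).
P4: not dominated.
P5: not dominated (best price).
P6: not dominated (best 0-60).
P7: dominated by P4 (price 43≤76, 0-60 4.7≤5.0, cargo 70≥47).
P8: dominated by P6 (price 29≤52, 0-60 4.1≤4.4, cargo 49≥38).
P9: dominated by P4 (price 43≤45, 0-60 4.7≤6.5, cargo 70≥21).
P10: not dominated.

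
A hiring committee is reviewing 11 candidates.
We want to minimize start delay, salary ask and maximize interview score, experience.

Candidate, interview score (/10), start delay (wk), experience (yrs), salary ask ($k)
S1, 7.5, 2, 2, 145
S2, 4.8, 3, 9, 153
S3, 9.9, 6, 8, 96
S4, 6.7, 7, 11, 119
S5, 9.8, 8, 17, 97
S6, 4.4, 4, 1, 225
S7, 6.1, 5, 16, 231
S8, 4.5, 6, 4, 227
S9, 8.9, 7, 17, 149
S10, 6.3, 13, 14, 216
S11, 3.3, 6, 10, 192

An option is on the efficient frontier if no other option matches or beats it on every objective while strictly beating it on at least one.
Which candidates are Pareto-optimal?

S1: not dominated (best start delay).
S2: not dominated.
S3: not dominated (best interview score).
S4: not dominated.
S5: not dominated.
S6: dominated by S1 (interview score 7.5≥4.4, start delay 2≤4, experience 2≥1, salary ask 145≤225).
S7: not dominated.
S8: dominated by S2 (interview score 4.8≥4.5, start delay 3≤6, experience 9≥4, salary ask 153≤227).
S9: not dominated.
S10: dominated by S5 (interview score 9.8≥6.3, start delay 8≤13, experience 17≥14, salary ask 97≤216).
S11: not dominated.

S1, S2, S3, S4, S5, S7, S9, S11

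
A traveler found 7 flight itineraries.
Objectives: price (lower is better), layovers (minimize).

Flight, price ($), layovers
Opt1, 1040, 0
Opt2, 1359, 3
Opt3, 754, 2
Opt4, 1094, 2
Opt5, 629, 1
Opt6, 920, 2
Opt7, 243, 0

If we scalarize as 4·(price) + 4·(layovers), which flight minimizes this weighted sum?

Opt7

Opt1: 4·1040 + 4·0 = 4160
Opt2: 4·1359 + 4·3 = 5448
Opt3: 4·754 + 4·2 = 3024
Opt4: 4·1094 + 4·2 = 4384
Opt5: 4·629 + 4·1 = 2520
Opt6: 4·920 + 4·2 = 3688
Opt7: 4·243 + 4·0 = 972
Lowest: Opt7 at 972.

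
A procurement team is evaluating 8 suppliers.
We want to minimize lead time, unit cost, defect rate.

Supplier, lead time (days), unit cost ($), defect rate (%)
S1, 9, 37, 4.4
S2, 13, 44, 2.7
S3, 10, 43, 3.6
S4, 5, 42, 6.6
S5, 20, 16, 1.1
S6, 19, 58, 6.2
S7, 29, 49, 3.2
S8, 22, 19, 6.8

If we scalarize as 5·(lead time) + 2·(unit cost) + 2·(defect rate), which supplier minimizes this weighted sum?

S1: 5·9 + 2·37 + 2·4.4 = 127.8
S2: 5·13 + 2·44 + 2·2.7 = 158.4
S3: 5·10 + 2·43 + 2·3.6 = 143.2
S4: 5·5 + 2·42 + 2·6.6 = 122.2
S5: 5·20 + 2·16 + 2·1.1 = 134.2
S6: 5·19 + 2·58 + 2·6.2 = 223.4
S7: 5·29 + 2·49 + 2·3.2 = 249.4
S8: 5·22 + 2·19 + 2·6.8 = 161.6
Lowest: S4 at 122.2.

S4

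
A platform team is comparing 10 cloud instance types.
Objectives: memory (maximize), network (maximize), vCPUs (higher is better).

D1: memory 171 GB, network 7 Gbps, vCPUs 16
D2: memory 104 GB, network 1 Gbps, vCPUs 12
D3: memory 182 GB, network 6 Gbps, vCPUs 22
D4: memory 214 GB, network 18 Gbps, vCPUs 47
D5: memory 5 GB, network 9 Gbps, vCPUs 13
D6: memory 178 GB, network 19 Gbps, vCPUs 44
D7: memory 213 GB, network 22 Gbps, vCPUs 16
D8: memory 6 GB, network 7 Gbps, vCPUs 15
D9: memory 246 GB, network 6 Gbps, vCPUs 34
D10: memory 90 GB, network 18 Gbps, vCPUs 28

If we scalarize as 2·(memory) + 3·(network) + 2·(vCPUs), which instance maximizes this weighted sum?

D9

D1: 2·171 + 3·7 + 2·16 = 395
D2: 2·104 + 3·1 + 2·12 = 235
D3: 2·182 + 3·6 + 2·22 = 426
D4: 2·214 + 3·18 + 2·47 = 576
D5: 2·5 + 3·9 + 2·13 = 63
D6: 2·178 + 3·19 + 2·44 = 501
D7: 2·213 + 3·22 + 2·16 = 524
D8: 2·6 + 3·7 + 2·15 = 63
D9: 2·246 + 3·6 + 2·34 = 578
D10: 2·90 + 3·18 + 2·28 = 290
Highest: D9 at 578.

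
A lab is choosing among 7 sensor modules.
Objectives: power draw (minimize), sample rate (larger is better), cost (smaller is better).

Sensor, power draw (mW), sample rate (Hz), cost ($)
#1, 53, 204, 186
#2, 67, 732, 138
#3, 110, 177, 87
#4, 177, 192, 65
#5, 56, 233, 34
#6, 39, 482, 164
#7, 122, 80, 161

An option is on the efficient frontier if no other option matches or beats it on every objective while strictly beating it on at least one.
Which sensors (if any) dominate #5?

#1: worse on sample rate (204 vs 233).
#2: worse on power draw (67 vs 56).
#3: worse on power draw (110 vs 56).
#4: worse on power draw (177 vs 56).
#6: worse on cost (164 vs 34).
#7: worse on power draw (122 vs 56).
No option dominates #5.

none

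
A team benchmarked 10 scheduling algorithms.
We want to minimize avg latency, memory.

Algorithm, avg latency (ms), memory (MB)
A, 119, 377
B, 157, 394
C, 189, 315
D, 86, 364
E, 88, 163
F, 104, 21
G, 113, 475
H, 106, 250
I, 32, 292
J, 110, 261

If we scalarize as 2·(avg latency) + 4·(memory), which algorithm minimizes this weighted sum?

A: 2·119 + 4·377 = 1746
B: 2·157 + 4·394 = 1890
C: 2·189 + 4·315 = 1638
D: 2·86 + 4·364 = 1628
E: 2·88 + 4·163 = 828
F: 2·104 + 4·21 = 292
G: 2·113 + 4·475 = 2126
H: 2·106 + 4·250 = 1212
I: 2·32 + 4·292 = 1232
J: 2·110 + 4·261 = 1264
Lowest: F at 292.

F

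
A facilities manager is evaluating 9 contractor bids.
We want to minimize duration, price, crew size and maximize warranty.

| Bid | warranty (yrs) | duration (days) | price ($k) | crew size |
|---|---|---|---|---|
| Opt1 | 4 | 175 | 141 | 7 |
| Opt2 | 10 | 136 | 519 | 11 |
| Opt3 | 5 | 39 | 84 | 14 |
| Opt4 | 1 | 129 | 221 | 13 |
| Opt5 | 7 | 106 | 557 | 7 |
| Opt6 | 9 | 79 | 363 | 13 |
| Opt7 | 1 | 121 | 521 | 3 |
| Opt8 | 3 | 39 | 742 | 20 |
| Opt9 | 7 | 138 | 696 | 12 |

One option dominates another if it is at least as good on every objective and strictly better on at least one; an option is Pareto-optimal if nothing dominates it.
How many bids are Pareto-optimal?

Opt1: not dominated.
Opt2: not dominated (best warranty).
Opt3: not dominated (best price).
Opt4: not dominated.
Opt5: not dominated.
Opt6: not dominated.
Opt7: not dominated (best crew size).
Opt8: dominated by Opt3 (warranty 5≥3, duration 39≤39, price 84≤742, crew size 14≤20).
Opt9: dominated by Opt2 (warranty 10≥7, duration 136≤138, price 519≤696, crew size 11≤12).
Pareto-optimal: Opt1, Opt2, Opt3, Opt4, Opt5, Opt6, Opt7 → 7.

7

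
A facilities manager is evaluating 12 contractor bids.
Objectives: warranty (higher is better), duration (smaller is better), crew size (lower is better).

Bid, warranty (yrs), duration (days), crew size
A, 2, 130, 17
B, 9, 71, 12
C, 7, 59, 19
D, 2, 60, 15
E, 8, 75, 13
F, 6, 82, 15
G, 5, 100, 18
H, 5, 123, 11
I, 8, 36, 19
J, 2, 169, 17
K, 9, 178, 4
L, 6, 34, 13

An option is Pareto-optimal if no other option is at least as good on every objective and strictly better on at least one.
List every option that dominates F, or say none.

B: warranty 9≥6, duration 71≤82, crew size 12≤15 — dominates F.
E: warranty 8≥6, duration 75≤82, crew size 13≤15 — dominates F.
L: warranty 6≥6, duration 34≤82, crew size 13≤15 — dominates F.
Others (A, C, D, G, H, I, J, K) are each worse than F on at least one objective.

B, E, L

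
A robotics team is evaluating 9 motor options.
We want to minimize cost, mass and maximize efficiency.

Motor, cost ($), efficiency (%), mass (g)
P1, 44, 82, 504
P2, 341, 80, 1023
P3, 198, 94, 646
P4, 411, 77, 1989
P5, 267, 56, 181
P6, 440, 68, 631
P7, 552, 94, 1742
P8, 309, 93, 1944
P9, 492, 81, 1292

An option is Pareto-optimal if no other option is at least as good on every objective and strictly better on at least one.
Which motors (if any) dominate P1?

P2: worse on cost (341 vs 44).
P3: worse on cost (198 vs 44).
P4: worse on cost (411 vs 44).
P5: worse on cost (267 vs 44).
P6: worse on cost (440 vs 44).
P7: worse on cost (552 vs 44).
P8: worse on cost (309 vs 44).
P9: worse on cost (492 vs 44).
No option dominates P1.

none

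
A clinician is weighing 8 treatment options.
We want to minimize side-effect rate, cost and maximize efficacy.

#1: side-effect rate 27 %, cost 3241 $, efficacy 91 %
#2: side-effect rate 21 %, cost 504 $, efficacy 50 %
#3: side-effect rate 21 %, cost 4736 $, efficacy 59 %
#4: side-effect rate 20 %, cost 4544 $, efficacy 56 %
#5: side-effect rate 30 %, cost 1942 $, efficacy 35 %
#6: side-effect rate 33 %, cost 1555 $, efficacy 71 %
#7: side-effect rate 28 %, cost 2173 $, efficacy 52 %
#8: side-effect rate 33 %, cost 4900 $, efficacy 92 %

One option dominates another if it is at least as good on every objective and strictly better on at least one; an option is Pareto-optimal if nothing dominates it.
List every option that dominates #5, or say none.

#2

#2: side-effect rate 21≤30, cost 504≤1942, efficacy 50≥35 — dominates #5.
Others (#1, #3, #4, #6, #7, #8) are each worse than #5 on at least one objective.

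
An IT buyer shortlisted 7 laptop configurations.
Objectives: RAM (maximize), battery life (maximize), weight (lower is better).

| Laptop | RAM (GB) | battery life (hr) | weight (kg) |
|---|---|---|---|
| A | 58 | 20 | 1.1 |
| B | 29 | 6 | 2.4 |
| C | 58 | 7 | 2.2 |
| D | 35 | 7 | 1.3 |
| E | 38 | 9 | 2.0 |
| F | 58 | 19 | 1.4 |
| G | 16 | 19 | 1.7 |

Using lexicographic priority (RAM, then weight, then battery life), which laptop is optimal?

A

First maximize RAM: best is 58, kept {A, C, F}.
Then minimize weight: best is 1.1, kept {A}.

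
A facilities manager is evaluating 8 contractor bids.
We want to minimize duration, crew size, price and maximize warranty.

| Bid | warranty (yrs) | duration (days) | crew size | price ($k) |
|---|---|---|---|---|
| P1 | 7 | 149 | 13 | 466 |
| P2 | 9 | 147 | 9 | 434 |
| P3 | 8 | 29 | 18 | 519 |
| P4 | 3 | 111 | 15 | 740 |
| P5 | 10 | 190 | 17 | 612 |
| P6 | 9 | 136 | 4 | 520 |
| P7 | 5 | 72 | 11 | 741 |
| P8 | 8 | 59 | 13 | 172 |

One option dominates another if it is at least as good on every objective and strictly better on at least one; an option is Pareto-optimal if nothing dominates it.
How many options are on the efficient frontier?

P1: dominated by P2 (warranty 9≥7, duration 147≤149, crew size 9≤13, price 434≤466).
P2: not dominated.
P3: not dominated (best duration).
P4: dominated by P8 (warranty 8≥3, duration 59≤111, crew size 13≤15, price 172≤740).
P5: not dominated (best warranty).
P6: not dominated (best crew size).
P7: not dominated.
P8: not dominated (best price).
Pareto-optimal: P2, P3, P5, P6, P7, P8 → 6.

6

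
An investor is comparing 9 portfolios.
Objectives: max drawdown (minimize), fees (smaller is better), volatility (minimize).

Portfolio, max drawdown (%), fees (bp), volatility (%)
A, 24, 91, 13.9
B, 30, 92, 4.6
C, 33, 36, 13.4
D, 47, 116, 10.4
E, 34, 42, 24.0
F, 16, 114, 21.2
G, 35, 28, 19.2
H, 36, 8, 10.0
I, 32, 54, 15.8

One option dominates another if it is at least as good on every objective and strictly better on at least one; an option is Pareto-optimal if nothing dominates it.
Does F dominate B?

No

F vs B: F is worse on fees (114 vs 92), so it does not dominate B.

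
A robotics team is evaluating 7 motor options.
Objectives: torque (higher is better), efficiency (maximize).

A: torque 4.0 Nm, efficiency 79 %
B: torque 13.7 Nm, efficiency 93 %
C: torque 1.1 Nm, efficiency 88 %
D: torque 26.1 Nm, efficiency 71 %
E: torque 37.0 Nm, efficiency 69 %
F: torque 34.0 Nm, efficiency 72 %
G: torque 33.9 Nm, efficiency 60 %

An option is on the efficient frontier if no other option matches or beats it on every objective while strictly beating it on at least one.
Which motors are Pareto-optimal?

A: dominated by B (torque 13.7≥4.0, efficiency 93≥79).
B: not dominated (best efficiency).
C: dominated by B (torque 13.7≥1.1, efficiency 93≥88).
D: dominated by F (torque 34.0≥26.1, efficiency 72≥71).
E: not dominated (best torque).
F: not dominated.
G: dominated by E (torque 37.0≥33.9, efficiency 69≥60).

B, E, F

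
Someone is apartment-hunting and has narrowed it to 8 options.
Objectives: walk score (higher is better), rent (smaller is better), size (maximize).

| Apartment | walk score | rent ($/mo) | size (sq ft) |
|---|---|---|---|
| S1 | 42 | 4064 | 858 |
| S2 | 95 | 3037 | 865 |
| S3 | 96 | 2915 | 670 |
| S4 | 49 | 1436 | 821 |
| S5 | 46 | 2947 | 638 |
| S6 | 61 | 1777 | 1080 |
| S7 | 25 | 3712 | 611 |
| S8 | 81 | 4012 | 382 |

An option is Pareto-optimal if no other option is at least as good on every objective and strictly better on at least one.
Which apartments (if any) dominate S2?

S1: worse on walk score (42 vs 95).
S3: worse on size (670 vs 865).
S4: worse on walk score (49 vs 95).
S5: worse on walk score (46 vs 95).
S6: worse on walk score (61 vs 95).
S7: worse on walk score (25 vs 95).
S8: worse on walk score (81 vs 95).
No option dominates S2.

none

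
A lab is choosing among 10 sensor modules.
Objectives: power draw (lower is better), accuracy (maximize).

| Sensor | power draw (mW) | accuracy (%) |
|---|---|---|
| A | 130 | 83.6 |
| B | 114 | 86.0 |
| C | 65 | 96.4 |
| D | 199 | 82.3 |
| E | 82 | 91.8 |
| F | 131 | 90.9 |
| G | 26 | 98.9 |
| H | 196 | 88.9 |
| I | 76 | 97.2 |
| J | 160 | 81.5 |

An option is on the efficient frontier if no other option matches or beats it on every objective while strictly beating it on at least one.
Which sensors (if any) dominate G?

A: worse on power draw (130 vs 26).
B: worse on power draw (114 vs 26).
C: worse on power draw (65 vs 26).
D: worse on power draw (199 vs 26).
E: worse on power draw (82 vs 26).
F: worse on power draw (131 vs 26).
H: worse on power draw (196 vs 26).
I: worse on power draw (76 vs 26).
J: worse on power draw (160 vs 26).
No option dominates G.

none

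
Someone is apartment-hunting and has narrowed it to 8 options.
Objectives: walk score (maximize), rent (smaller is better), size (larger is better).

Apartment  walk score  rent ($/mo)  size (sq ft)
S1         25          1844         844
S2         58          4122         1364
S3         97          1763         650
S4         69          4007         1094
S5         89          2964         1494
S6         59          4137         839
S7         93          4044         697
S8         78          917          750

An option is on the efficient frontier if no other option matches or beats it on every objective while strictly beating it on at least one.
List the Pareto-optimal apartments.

S1: not dominated.
S2: dominated by S5 (walk score 89≥58, rent 2964≤4122, size 1494≥1364).
S3: not dominated (best walk score).
S4: dominated by S5 (walk score 89≥69, rent 2964≤4007, size 1494≥1094).
S5: not dominated (best size).
S6: dominated by S4 (walk score 69≥59, rent 4007≤4137, size 1094≥839).
S7: not dominated.
S8: not dominated (best rent).

S1, S3, S5, S7, S8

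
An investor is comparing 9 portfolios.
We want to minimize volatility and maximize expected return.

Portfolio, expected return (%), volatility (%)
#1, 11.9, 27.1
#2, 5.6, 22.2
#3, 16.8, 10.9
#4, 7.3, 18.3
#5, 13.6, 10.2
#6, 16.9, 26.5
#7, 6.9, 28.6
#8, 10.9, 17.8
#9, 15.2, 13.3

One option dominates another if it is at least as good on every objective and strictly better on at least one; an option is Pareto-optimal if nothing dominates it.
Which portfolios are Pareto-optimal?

#1: dominated by #3 (expected return 16.8≥11.9, volatility 10.9≤27.1).
#2: dominated by #3 (expected return 16.8≥5.6, volatility 10.9≤22.2).
#3: not dominated.
#4: dominated by #3 (expected return 16.8≥7.3, volatility 10.9≤18.3).
#5: not dominated (best volatility).
#6: not dominated (best expected return).
#7: dominated by #1 (expected return 11.9≥6.9, volatility 27.1≤28.6).
#8: dominated by #3 (expected return 16.8≥10.9, volatility 10.9≤17.8).
#9: dominated by #3 (expected return 16.8≥15.2, volatility 10.9≤13.3).

#3, #5, #6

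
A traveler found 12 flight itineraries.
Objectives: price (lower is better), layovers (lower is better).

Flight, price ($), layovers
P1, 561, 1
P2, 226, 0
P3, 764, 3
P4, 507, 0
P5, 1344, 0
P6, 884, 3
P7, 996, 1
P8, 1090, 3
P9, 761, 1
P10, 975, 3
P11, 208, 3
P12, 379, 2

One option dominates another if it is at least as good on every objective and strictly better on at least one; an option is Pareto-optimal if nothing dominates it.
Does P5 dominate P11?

No

P5 vs P11: P5 is worse on price (1344 vs 208), so it does not dominate P11.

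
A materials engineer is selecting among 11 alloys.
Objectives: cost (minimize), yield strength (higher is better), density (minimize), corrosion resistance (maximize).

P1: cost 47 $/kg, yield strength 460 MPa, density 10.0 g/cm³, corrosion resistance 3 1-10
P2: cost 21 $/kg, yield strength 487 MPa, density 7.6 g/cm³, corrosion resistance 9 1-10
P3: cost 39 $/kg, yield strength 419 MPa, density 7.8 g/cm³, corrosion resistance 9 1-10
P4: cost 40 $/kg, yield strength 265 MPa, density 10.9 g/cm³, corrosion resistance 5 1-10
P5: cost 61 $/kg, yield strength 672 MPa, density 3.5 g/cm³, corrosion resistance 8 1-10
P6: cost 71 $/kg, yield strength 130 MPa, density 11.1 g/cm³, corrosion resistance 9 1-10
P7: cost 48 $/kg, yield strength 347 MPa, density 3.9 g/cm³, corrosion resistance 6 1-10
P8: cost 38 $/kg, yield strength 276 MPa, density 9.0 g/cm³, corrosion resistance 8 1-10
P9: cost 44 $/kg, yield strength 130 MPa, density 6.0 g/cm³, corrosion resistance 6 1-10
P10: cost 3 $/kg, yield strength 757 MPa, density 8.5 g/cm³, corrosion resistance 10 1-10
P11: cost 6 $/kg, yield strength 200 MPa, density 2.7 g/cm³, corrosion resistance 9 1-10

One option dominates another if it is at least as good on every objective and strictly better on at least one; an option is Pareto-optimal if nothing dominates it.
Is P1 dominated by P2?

Yes

P2 vs P1: cost 21≤47, yield strength 487≥460, density 7.6≤10.0, corrosion resistance 9≥3 — P2 is at least as good on every objective with at least one strict improvement.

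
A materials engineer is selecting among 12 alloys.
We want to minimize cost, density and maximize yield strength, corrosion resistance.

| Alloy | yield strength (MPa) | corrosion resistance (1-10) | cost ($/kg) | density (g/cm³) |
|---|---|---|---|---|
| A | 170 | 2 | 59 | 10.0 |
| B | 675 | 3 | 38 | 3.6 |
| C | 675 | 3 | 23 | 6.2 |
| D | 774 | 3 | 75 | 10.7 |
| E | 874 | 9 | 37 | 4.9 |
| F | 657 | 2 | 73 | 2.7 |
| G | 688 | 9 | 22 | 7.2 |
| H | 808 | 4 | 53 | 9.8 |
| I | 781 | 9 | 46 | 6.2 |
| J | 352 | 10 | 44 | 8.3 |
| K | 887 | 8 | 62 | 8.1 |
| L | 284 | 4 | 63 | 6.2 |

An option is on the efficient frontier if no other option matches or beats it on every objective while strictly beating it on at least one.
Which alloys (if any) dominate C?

none

A: worse on yield strength (170 vs 675).
B: worse on cost (38 vs 23).
D: worse on cost (75 vs 23).
E: worse on cost (37 vs 23).
F: worse on yield strength (657 vs 675).
G: worse on density (7.2 vs 6.2).
H: worse on cost (53 vs 23).
I: worse on cost (46 vs 23).
J: worse on yield strength (352 vs 675).
K: worse on cost (62 vs 23).
L: worse on yield strength (284 vs 675).
No option dominates C.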